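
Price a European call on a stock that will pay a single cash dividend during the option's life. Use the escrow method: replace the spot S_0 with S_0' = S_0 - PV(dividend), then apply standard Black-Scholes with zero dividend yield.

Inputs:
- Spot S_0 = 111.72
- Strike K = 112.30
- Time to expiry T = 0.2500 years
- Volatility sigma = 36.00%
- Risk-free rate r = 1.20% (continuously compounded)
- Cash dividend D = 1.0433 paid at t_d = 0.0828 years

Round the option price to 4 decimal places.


Answer: Price = 7.3566

Derivation:
PV(D) = D * exp(-r * t_d) = 1.0433 * 0.99900689 = 1.04226389
S_0' = S_0 - PV(D) = 111.7200 - 1.04226389 = 110.67773611
d1 = (ln(S_0'/K) + (r + sigma^2/2)*T) / (sigma*sqrt(T)) = 0.02582688
d2 = d1 - sigma*sqrt(T) = -0.15417312
exp(-rT) = 0.99700450
N(d1) = 0.51030229; N(d2) = 0.43873662
C = S_0' * N(d1) - K * exp(-rT) * N(d2) = 110.67773611 * 0.51030229 - 112.3000 * 0.99700450 * 0.43873662 = 7.3566


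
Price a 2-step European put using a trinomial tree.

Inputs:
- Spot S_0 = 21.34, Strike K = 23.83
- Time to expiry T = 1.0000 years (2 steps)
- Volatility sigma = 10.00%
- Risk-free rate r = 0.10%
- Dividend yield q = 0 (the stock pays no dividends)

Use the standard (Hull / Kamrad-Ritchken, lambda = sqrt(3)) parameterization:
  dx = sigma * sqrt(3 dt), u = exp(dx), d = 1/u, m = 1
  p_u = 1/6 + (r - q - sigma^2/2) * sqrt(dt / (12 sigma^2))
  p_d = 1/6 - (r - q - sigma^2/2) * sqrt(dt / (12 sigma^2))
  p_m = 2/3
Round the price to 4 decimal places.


dt = T/N = 0.500000; dx = sigma*sqrt(3*dt) = 0.122474
u = exp(dx) = 1.130290; d = 1/u = 0.884728
p_u = 0.158502, p_m = 0.666667, p_d = 0.174832
Discount per step: exp(-r*dt) = 0.999500
Stock lattice S(k, j) with j the centered position index:
  k=0: S(0,+0) = 21.3400
  k=1: S(1,-1) = 18.8801; S(1,+0) = 21.3400; S(1,+1) = 24.1204
  k=2: S(2,-2) = 16.7038; S(2,-1) = 18.8801; S(2,+0) = 21.3400; S(2,+1) = 24.1204; S(2,+2) = 27.2630
Terminal payoffs V(N, j) = max(K - S_T, 0):
  V(2,-2) = 7.126233; V(2,-1) = 4.949894; V(2,+0) = 2.490000; V(2,+1) = 0.000000; V(2,+2) = 0.000000
Backward induction: V(k, j) = exp(-r*dt) * [p_u * V(k+1, j+1) + p_m * V(k+1, j) + p_d * V(k+1, j-1)]
  V(1,-1) = exp(-r*dt) * [p_u*2.490000 + p_m*4.949894 + p_d*7.126233] = 4.938020
  V(1,+0) = exp(-r*dt) * [p_u*0.000000 + p_m*2.490000 + p_d*4.949894] = 2.524136
  V(1,+1) = exp(-r*dt) * [p_u*0.000000 + p_m*0.000000 + p_d*2.490000] = 0.435113
  V(0,+0) = exp(-r*dt) * [p_u*0.435113 + p_m*2.524136 + p_d*4.938020] = 2.613738

Answer: Price = V(0,0) = 2.6137


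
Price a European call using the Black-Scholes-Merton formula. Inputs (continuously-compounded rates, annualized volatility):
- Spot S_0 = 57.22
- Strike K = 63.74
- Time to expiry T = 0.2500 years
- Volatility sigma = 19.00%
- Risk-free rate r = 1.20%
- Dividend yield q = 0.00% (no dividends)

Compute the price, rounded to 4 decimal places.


Answer: Price = 0.3895

Derivation:
d1 = (ln(S/K) + (r - q + 0.5*sigma^2) * T) / (sigma * sqrt(T)) = -1.05680338
d2 = d1 - sigma * sqrt(T) = -1.15180338
exp(-rT) = 0.99700450; exp(-qT) = 1.00000000
C = S_0 * exp(-qT) * N(d1) - K * exp(-rT) * N(d2)
N(d1) = 0.14530067; N(d2) = 0.12470094
C = 57.2200 * 1.00000000 * 0.14530067 - 63.7400 * 0.99700450 * 0.12470094 = 0.3895


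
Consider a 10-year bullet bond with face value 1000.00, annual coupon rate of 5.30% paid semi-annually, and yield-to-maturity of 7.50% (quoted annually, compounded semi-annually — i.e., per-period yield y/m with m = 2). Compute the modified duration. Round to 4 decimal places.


Answer: Modified duration = 7.3942

Derivation:
Coupon per period c = face * coupon_rate / m = 26.500000
Periods per year m = 2; per-period yield y/m = 0.037500
Number of cashflows N = 20
Cashflows (t years, CF_t, discount factor 1/(1+y/m)^(m*t), PV):
  t = 0.5000: CF_t = 26.500000, DF = 0.963855, PV = 25.542169
  t = 1.0000: CF_t = 26.500000, DF = 0.929017, PV = 24.618958
  t = 1.5000: CF_t = 26.500000, DF = 0.895438, PV = 23.729116
  t = 2.0000: CF_t = 26.500000, DF = 0.863073, PV = 22.871437
  t = 2.5000: CF_t = 26.500000, DF = 0.831878, PV = 22.044759
  t = 3.0000: CF_t = 26.500000, DF = 0.801810, PV = 21.247960
  t = 3.5000: CF_t = 26.500000, DF = 0.772829, PV = 20.479962
  t = 4.0000: CF_t = 26.500000, DF = 0.744895, PV = 19.739722
  t = 4.5000: CF_t = 26.500000, DF = 0.717971, PV = 19.026238
  t = 5.0000: CF_t = 26.500000, DF = 0.692020, PV = 18.338543
  t = 5.5000: CF_t = 26.500000, DF = 0.667008, PV = 17.675704
  t = 6.0000: CF_t = 26.500000, DF = 0.642899, PV = 17.036823
  t = 6.5000: CF_t = 26.500000, DF = 0.619662, PV = 16.421034
  t = 7.0000: CF_t = 26.500000, DF = 0.597264, PV = 15.827503
  t = 7.5000: CF_t = 26.500000, DF = 0.575676, PV = 15.255424
  t = 8.0000: CF_t = 26.500000, DF = 0.554869, PV = 14.704023
  t = 8.5000: CF_t = 26.500000, DF = 0.534813, PV = 14.172553
  t = 9.0000: CF_t = 26.500000, DF = 0.515483, PV = 13.660292
  t = 9.5000: CF_t = 26.500000, DF = 0.496851, PV = 13.166546
  t = 10.0000: CF_t = 1026.500000, DF = 0.478892, PV = 491.582989
Price P = sum_t PV_t = 847.141754
First compute Macaulay numerator sum_t t * PV_t:
  t * PV_t at t = 0.5000: 12.771084
  t * PV_t at t = 1.0000: 24.618958
  t * PV_t at t = 1.5000: 35.593674
  t * PV_t at t = 2.0000: 45.742874
  t * PV_t at t = 2.5000: 55.111896
  t * PV_t at t = 3.0000: 63.743880
  t * PV_t at t = 3.5000: 71.679865
  t * PV_t at t = 4.0000: 78.958888
  t * PV_t at t = 4.5000: 85.618071
  t * PV_t at t = 5.0000: 91.692713
  t * PV_t at t = 5.5000: 97.216371
  t * PV_t at t = 6.0000: 102.220938
  t * PV_t at t = 6.5000: 106.736722
  t * PV_t at t = 7.0000: 110.792519
  t * PV_t at t = 7.5000: 114.415683
  t * PV_t at t = 8.0000: 117.632188
  t * PV_t at t = 8.5000: 120.466698
  t * PV_t at t = 9.0000: 122.942626
  t * PV_t at t = 9.5000: 125.082190
  t * PV_t at t = 10.0000: 4915.829891
Macaulay duration D = 6498.867731 / 847.141754 = 7.671523
Modified duration = D / (1 + y/m) = 7.671523 / (1 + 0.037500) = 7.394239


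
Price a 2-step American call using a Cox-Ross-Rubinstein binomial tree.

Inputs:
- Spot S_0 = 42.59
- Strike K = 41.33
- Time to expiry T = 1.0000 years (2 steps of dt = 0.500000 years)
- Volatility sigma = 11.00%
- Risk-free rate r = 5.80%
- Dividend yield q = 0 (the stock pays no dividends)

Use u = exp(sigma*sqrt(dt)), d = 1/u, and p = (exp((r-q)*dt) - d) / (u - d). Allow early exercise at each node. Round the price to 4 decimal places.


dt = T/N = 0.500000
u = exp(sigma*sqrt(dt)) = 1.080887; d = 1/u = 0.925166
p = (exp((r-q)*dt) - d) / (u - d) = 0.669522
Discount per step: exp(-r*dt) = 0.971416
Stock lattice S(k, i) with i counting down-moves:
  k=0: S(0,0) = 42.5900
  k=1: S(1,0) = 46.0350; S(1,1) = 39.4028
  k=2: S(2,0) = 49.7586; S(2,1) = 42.5900; S(2,2) = 36.4542
Terminal payoffs V(N, i) = max(S_T - K, 0):
  V(2,0) = 8.428583; V(2,1) = 1.260000; V(2,2) = 0.000000
Backward induction: V(k, i) = exp(-r*dt) * [p * V(k+1, i) + (1-p) * V(k+1, i+1)]; then take max(V_cont, immediate exercise) for American.
  V(1,0) = exp(-r*dt) * [p*8.428583 + (1-p)*1.260000] = 5.886323; exercise = 4.704966; V(1,0) = max -> 5.886323
  V(1,1) = exp(-r*dt) * [p*1.260000 + (1-p)*0.000000] = 0.819485; exercise = 0.000000; V(1,1) = max -> 0.819485
  V(0,0) = exp(-r*dt) * [p*5.886323 + (1-p)*0.819485] = 4.091456; exercise = 1.260000; V(0,0) = max -> 4.091456

Answer: Price = V(0,0) = 4.0915


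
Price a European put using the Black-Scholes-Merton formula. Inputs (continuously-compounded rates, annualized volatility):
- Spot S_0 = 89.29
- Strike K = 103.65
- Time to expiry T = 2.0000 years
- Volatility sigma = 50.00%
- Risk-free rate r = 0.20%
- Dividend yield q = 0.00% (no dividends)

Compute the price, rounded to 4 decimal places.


Answer: Price = 34.1074

Derivation:
d1 = (ln(S/K) + (r - q + 0.5*sigma^2) * T) / (sigma * sqrt(T)) = 0.14830810
d2 = d1 - sigma * sqrt(T) = -0.55879868
exp(-rT) = 0.99600799; exp(-qT) = 1.00000000
P = K * exp(-rT) * N(-d2) - S_0 * exp(-qT) * N(-d1)
N(-d1) = 0.44104981; N(-d2) = 0.71185044
P = 103.6500 * 0.99600799 * 0.71185044 - 89.2900 * 1.00000000 * 0.44104981 = 34.1074


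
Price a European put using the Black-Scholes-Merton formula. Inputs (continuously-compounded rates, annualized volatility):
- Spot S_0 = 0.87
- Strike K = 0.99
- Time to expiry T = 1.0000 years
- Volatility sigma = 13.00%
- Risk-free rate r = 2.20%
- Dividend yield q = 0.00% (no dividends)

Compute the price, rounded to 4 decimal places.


Answer: Price = 0.1122

Derivation:
d1 = (ln(S/K) + (r - q + 0.5*sigma^2) * T) / (sigma * sqrt(T)) = -0.75970563
d2 = d1 - sigma * sqrt(T) = -0.88970563
exp(-rT) = 0.97824024; exp(-qT) = 1.00000000
P = K * exp(-rT) * N(-d2) - S_0 * exp(-qT) * N(-d1)
N(-d1) = 0.77628472; N(-d2) = 0.81318801
P = 0.9900 * 0.97824024 * 0.81318801 - 0.8700 * 1.00000000 * 0.77628472 = 0.1122


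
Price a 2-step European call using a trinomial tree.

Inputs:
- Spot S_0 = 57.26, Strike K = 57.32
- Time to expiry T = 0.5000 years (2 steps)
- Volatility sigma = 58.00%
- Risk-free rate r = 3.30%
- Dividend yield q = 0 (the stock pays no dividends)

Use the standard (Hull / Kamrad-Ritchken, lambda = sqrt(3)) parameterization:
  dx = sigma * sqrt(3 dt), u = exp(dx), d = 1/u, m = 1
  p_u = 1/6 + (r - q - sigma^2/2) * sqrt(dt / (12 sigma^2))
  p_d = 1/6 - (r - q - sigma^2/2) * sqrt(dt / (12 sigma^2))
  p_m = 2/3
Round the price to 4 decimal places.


dt = T/N = 0.250000; dx = sigma*sqrt(3*dt) = 0.502295
u = exp(dx) = 1.652509; d = 1/u = 0.605140
p_u = 0.133021, p_m = 0.666667, p_d = 0.200312
Discount per step: exp(-r*dt) = 0.991784
Stock lattice S(k, j) with j the centered position index:
  k=0: S(0,+0) = 57.2600
  k=1: S(1,-1) = 34.6503; S(1,+0) = 57.2600; S(1,+1) = 94.6227
  k=2: S(2,-2) = 20.9683; S(2,-1) = 34.6503; S(2,+0) = 57.2600; S(2,+1) = 94.6227; S(2,+2) = 156.3648
Terminal payoffs V(N, j) = max(S_T - K, 0):
  V(2,-2) = 0.000000; V(2,-1) = 0.000000; V(2,+0) = 0.000000; V(2,+1) = 37.302665; V(2,+2) = 99.044805
Backward induction: V(k, j) = exp(-r*dt) * [p_u * V(k+1, j+1) + p_m * V(k+1, j) + p_d * V(k+1, j-1)]
  V(1,-1) = exp(-r*dt) * [p_u*0.000000 + p_m*0.000000 + p_d*0.000000] = 0.000000
  V(1,+0) = exp(-r*dt) * [p_u*37.302665 + p_m*0.000000 + p_d*0.000000] = 4.921272
  V(1,+1) = exp(-r*dt) * [p_u*99.044805 + p_m*37.302665 + p_d*0.000000] = 37.730923
  V(0,+0) = exp(-r*dt) * [p_u*37.730923 + p_m*4.921272 + p_d*0.000000] = 8.231664

Answer: Price = V(0,0) = 8.2317


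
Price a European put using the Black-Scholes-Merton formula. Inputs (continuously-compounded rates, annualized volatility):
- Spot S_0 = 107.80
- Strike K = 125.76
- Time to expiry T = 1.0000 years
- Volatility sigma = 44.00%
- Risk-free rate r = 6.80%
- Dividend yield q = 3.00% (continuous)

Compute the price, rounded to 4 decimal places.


Answer: Price = 26.4345

Derivation:
d1 = (ln(S/K) + (r - q + 0.5*sigma^2) * T) / (sigma * sqrt(T)) = -0.04385834
d2 = d1 - sigma * sqrt(T) = -0.48385834
exp(-rT) = 0.93426047; exp(-qT) = 0.97044553
P = K * exp(-rT) * N(-d2) - S_0 * exp(-qT) * N(-d1)
N(-d1) = 0.51749134; N(-d2) = 0.68575680
P = 125.7600 * 0.93426047 * 0.68575680 - 107.8000 * 0.97044553 * 0.51749134 = 26.4345


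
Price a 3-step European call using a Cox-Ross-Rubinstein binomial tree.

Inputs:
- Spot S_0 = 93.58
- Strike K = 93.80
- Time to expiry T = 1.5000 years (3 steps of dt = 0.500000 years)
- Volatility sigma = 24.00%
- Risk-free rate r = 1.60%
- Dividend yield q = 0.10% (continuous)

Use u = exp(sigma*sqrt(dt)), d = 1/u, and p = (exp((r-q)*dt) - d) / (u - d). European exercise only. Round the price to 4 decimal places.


dt = T/N = 0.500000
u = exp(sigma*sqrt(dt)) = 1.184956; d = 1/u = 0.843913
p = (exp((r-q)*dt) - d) / (u - d) = 0.479749
Discount per step: exp(-r*dt) = 0.992032
Stock lattice S(k, i) with i counting down-moves:
  k=0: S(0,0) = 93.5800
  k=1: S(1,0) = 110.8882; S(1,1) = 78.9734
  k=2: S(2,0) = 131.3976; S(2,1) = 93.5800; S(2,2) = 66.6467
  k=3: S(3,0) = 155.7004; S(3,1) = 110.8882; S(3,2) = 78.9734; S(3,3) = 56.2440
Terminal payoffs V(N, i) = max(S_T - K, 0):
  V(3,0) = 61.900388; V(3,1) = 17.088181; V(3,2) = 0.000000; V(3,3) = 0.000000
Backward induction: V(k, i) = exp(-r*dt) * [p * V(k+1, i) + (1-p) * V(k+1, i+1)].
  V(2,0) = exp(-r*dt) * [p*61.900388 + (1-p)*17.088181] = 38.279337
  V(2,1) = exp(-r*dt) * [p*17.088181 + (1-p)*0.000000] = 8.132718
  V(2,2) = exp(-r*dt) * [p*0.000000 + (1-p)*0.000000] = 0.000000
  V(1,0) = exp(-r*dt) * [p*38.279337 + (1-p)*8.132718] = 22.415490
  V(1,1) = exp(-r*dt) * [p*8.132718 + (1-p)*0.000000] = 3.870576
  V(0,0) = exp(-r*dt) * [p*22.415490 + (1-p)*3.870576] = 12.665751

Answer: Price = V(0,0) = 12.6658


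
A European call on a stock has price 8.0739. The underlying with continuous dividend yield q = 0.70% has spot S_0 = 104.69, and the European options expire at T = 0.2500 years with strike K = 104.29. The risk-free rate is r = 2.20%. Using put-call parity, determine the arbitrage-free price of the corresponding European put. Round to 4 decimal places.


Answer: Put price = 7.2849

Derivation:
Put-call parity: C - P = S_0 * exp(-qT) - K * exp(-rT).
S_0 * exp(-qT) = 104.6900 * 0.99825153 = 104.50695271
K * exp(-rT) = 104.2900 * 0.99451510 = 103.71797950
P = C - S*exp(-qT) + K*exp(-rT)
P = 8.0739 - 104.50695271 + 103.71797950 = 7.2849


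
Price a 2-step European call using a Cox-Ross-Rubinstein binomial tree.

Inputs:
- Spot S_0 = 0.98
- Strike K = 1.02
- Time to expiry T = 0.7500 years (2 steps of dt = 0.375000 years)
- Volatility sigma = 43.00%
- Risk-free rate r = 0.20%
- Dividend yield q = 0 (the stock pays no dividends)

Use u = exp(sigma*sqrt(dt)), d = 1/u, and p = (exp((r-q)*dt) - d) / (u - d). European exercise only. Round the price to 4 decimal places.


dt = T/N = 0.375000
u = exp(sigma*sqrt(dt)) = 1.301243; d = 1/u = 0.768496
p = (exp((r-q)*dt) - d) / (u - d) = 0.435956
Discount per step: exp(-r*dt) = 0.999250
Stock lattice S(k, i) with i counting down-moves:
  k=0: S(0,0) = 0.9800
  k=1: S(1,0) = 1.2752; S(1,1) = 0.7531
  k=2: S(2,0) = 1.6594; S(2,1) = 0.9800; S(2,2) = 0.5788
Terminal payoffs V(N, i) = max(S_T - K, 0):
  V(2,0) = 0.639369; V(2,1) = 0.000000; V(2,2) = 0.000000
Backward induction: V(k, i) = exp(-r*dt) * [p * V(k+1, i) + (1-p) * V(k+1, i+1)].
  V(1,0) = exp(-r*dt) * [p*0.639369 + (1-p)*0.000000] = 0.278528
  V(1,1) = exp(-r*dt) * [p*0.000000 + (1-p)*0.000000] = 0.000000
  V(0,0) = exp(-r*dt) * [p*0.278528 + (1-p)*0.000000] = 0.121335

Answer: Price = V(0,0) = 0.1213


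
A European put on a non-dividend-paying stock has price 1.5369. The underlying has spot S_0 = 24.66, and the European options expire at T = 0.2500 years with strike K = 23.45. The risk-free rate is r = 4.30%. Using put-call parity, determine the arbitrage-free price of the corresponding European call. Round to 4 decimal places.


Put-call parity: C - P = S_0 * exp(-qT) - K * exp(-rT).
S_0 * exp(-qT) = 24.6600 * 1.00000000 = 24.66000000
K * exp(-rT) = 23.4500 * 0.98930757 = 23.19926263
C = P + S*exp(-qT) - K*exp(-rT)
C = 1.5369 + 24.66000000 - 23.19926263 = 2.9976

Answer: Call price = 2.9976


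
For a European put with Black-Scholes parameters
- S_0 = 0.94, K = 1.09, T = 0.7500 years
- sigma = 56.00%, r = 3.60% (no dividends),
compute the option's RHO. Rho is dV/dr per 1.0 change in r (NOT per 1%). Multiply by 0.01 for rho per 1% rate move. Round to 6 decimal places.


Answer: Rho = -0.547993

Derivation:
d1 = -0.0071201721; d2 = -0.4920943982
phi(d1) = 0.3989321680; exp(-qT) = 1.0000000000; exp(-rT) = 0.9733612415
N(-d2) = 0.6886736939
Rho = -K*T*exp(-rT)*N(-d2) = -1.0900 * 0.7500 * 0.9733612415 * 0.6886736939 = -0.547993


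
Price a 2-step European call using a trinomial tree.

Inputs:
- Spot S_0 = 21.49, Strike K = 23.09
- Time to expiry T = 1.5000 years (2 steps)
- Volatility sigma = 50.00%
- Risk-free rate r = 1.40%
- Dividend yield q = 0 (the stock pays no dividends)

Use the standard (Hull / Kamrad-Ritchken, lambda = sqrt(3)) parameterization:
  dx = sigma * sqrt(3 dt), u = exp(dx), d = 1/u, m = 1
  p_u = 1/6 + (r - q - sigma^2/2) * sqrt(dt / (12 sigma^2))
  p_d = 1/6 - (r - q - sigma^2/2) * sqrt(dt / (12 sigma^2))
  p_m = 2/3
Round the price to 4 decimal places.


Answer: Price = V(0,0) = 4.1379

Derivation:
dt = T/N = 0.750000; dx = sigma*sqrt(3*dt) = 0.750000
u = exp(dx) = 2.117000; d = 1/u = 0.472367
p_u = 0.111167, p_m = 0.666667, p_d = 0.222167
Discount per step: exp(-r*dt) = 0.989555
Stock lattice S(k, j) with j the centered position index:
  k=0: S(0,+0) = 21.4900
  k=1: S(1,-1) = 10.1512; S(1,+0) = 21.4900; S(1,+1) = 45.4943
  k=2: S(2,-2) = 4.7951; S(2,-1) = 10.1512; S(2,+0) = 21.4900; S(2,+1) = 45.4943; S(2,+2) = 96.3115
Terminal payoffs V(N, j) = max(S_T - K, 0):
  V(2,-2) = 0.000000; V(2,-1) = 0.000000; V(2,+0) = 0.000000; V(2,+1) = 22.404330; V(2,+2) = 73.221498
Backward induction: V(k, j) = exp(-r*dt) * [p_u * V(k+1, j+1) + p_m * V(k+1, j) + p_d * V(k+1, j-1)]
  V(1,-1) = exp(-r*dt) * [p_u*0.000000 + p_m*0.000000 + p_d*0.000000] = 0.000000
  V(1,+0) = exp(-r*dt) * [p_u*22.404330 + p_m*0.000000 + p_d*0.000000] = 2.464600
  V(1,+1) = exp(-r*dt) * [p_u*73.221498 + p_m*22.404330 + p_d*0.000000] = 22.834980
  V(0,+0) = exp(-r*dt) * [p_u*22.834980 + p_m*2.464600 + p_d*0.000000] = 4.137879


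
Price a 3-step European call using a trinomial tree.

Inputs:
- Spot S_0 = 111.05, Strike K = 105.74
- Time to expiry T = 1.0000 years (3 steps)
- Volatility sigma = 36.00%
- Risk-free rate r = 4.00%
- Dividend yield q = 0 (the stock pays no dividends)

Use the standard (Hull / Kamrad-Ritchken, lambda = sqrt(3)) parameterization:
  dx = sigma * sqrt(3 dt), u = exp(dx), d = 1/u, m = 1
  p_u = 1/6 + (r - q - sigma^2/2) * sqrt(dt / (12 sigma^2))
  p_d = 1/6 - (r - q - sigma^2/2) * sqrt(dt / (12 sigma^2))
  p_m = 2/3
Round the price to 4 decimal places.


Answer: Price = V(0,0) = 19.8176

Derivation:
dt = T/N = 0.333333; dx = sigma*sqrt(3*dt) = 0.360000
u = exp(dx) = 1.433329; d = 1/u = 0.697676
p_u = 0.155185, p_m = 0.666667, p_d = 0.178148
Discount per step: exp(-r*dt) = 0.986755
Stock lattice S(k, j) with j the centered position index:
  k=0: S(0,+0) = 111.0500
  k=1: S(1,-1) = 77.4770; S(1,+0) = 111.0500; S(1,+1) = 159.1712
  k=2: S(2,-2) = 54.0538; S(2,-1) = 77.4770; S(2,+0) = 111.0500; S(2,+1) = 159.1712; S(2,+2) = 228.1448
  k=3: S(3,-3) = 37.7121; S(3,-2) = 54.0538; S(3,-1) = 77.4770; S(3,+0) = 111.0500; S(3,+1) = 159.1712; S(3,+2) = 228.1448; S(3,+3) = 327.0067
Terminal payoffs V(N, j) = max(S_T - K, 0):
  V(3,-3) = 0.000000; V(3,-2) = 0.000000; V(3,-1) = 0.000000; V(3,+0) = 5.310000; V(3,+1) = 53.431231; V(3,+2) = 122.404808; V(3,+3) = 221.266664
Backward induction: V(k, j) = exp(-r*dt) * [p_u * V(k+1, j+1) + p_m * V(k+1, j) + p_d * V(k+1, j-1)]
  V(2,-2) = exp(-r*dt) * [p_u*0.000000 + p_m*0.000000 + p_d*0.000000] = 0.000000
  V(2,-1) = exp(-r*dt) * [p_u*5.310000 + p_m*0.000000 + p_d*0.000000] = 0.813119
  V(2,+0) = exp(-r*dt) * [p_u*53.431231 + p_m*5.310000 + p_d*0.000000] = 11.675026
  V(2,+1) = exp(-r*dt) * [p_u*122.404808 + p_m*53.431231 + p_d*5.310000] = 54.826288
  V(2,+2) = exp(-r*dt) * [p_u*221.266664 + p_m*122.404808 + p_d*53.431231] = 123.797502
  V(1,-1) = exp(-r*dt) * [p_u*11.675026 + p_m*0.813119 + p_d*0.000000] = 2.322694
  V(1,+0) = exp(-r*dt) * [p_u*54.826288 + p_m*11.675026 + p_d*0.813119] = 16.218736
  V(1,+1) = exp(-r*dt) * [p_u*123.797502 + p_m*54.826288 + p_d*11.675026] = 57.076170
  V(0,+0) = exp(-r*dt) * [p_u*57.076170 + p_m*16.218736 + p_d*2.322694] = 19.817646


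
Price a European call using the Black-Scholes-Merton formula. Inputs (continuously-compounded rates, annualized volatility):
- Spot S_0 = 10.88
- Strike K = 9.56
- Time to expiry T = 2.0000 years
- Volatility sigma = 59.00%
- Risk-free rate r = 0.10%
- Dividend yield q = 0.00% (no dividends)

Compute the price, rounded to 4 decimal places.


Answer: Price = 4.0107

Derivation:
d1 = (ln(S/K) + (r - q + 0.5*sigma^2) * T) / (sigma * sqrt(T)) = 0.57460038
d2 = d1 - sigma * sqrt(T) = -0.25978562
exp(-rT) = 0.99800200; exp(-qT) = 1.00000000
C = S_0 * exp(-qT) * N(d1) - K * exp(-rT) * N(d2)
N(d1) = 0.71721920; N(d2) = 0.39751457
C = 10.8800 * 1.00000000 * 0.71721920 - 9.5600 * 0.99800200 * 0.39751457 = 4.0107


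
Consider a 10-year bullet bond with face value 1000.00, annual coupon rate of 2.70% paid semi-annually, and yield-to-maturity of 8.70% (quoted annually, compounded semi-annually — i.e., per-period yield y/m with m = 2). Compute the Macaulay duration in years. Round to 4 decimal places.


Answer: Macaulay duration = 8.3965 years

Derivation:
Coupon per period c = face * coupon_rate / m = 13.500000
Periods per year m = 2; per-period yield y/m = 0.043500
Number of cashflows N = 20
Cashflows (t years, CF_t, discount factor 1/(1+y/m)^(m*t), PV):
  t = 0.5000: CF_t = 13.500000, DF = 0.958313, PV = 12.937230
  t = 1.0000: CF_t = 13.500000, DF = 0.918365, PV = 12.397921
  t = 1.5000: CF_t = 13.500000, DF = 0.880081, PV = 11.881093
  t = 2.0000: CF_t = 13.500000, DF = 0.843393, PV = 11.385811
  t = 2.5000: CF_t = 13.500000, DF = 0.808235, PV = 10.911175
  t = 3.0000: CF_t = 13.500000, DF = 0.774543, PV = 10.456324
  t = 3.5000: CF_t = 13.500000, DF = 0.742254, PV = 10.020435
  t = 4.0000: CF_t = 13.500000, DF = 0.711312, PV = 9.602717
  t = 4.5000: CF_t = 13.500000, DF = 0.681660, PV = 9.202412
  t = 5.0000: CF_t = 13.500000, DF = 0.653244, PV = 8.818795
  t = 5.5000: CF_t = 13.500000, DF = 0.626013, PV = 8.451169
  t = 6.0000: CF_t = 13.500000, DF = 0.599916, PV = 8.098868
  t = 6.5000: CF_t = 13.500000, DF = 0.574908, PV = 7.761254
  t = 7.0000: CF_t = 13.500000, DF = 0.550942, PV = 7.437713
  t = 7.5000: CF_t = 13.500000, DF = 0.527975, PV = 7.127660
  t = 8.0000: CF_t = 13.500000, DF = 0.505965, PV = 6.830532
  t = 8.5000: CF_t = 13.500000, DF = 0.484873, PV = 6.545790
  t = 9.0000: CF_t = 13.500000, DF = 0.464661, PV = 6.272918
  t = 9.5000: CF_t = 13.500000, DF = 0.445290, PV = 6.011421
  t = 10.0000: CF_t = 1013.500000, DF = 0.426728, PV = 432.488621
Price P = sum_t PV_t = 604.639859
Macaulay numerator sum_t t * PV_t:
  t * PV_t at t = 0.5000: 6.468615
  t * PV_t at t = 1.0000: 12.397921
  t * PV_t at t = 1.5000: 17.821640
  t * PV_t at t = 2.0000: 22.771621
  t * PV_t at t = 2.5000: 27.277936
  t * PV_t at t = 3.0000: 31.368973
  t * PV_t at t = 3.5000: 35.071524
  t * PV_t at t = 4.0000: 38.410869
  t * PV_t at t = 4.5000: 41.410855
  t * PV_t at t = 5.0000: 44.093974
  t * PV_t at t = 5.5000: 46.481429
  t * PV_t at t = 6.0000: 48.593209
  t * PV_t at t = 6.5000: 50.448148
  t * PV_t at t = 7.0000: 52.063992
  t * PV_t at t = 7.5000: 53.457449
  t * PV_t at t = 8.0000: 54.644254
  t * PV_t at t = 8.5000: 55.639214
  t * PV_t at t = 9.0000: 56.456262
  t * PV_t at t = 9.5000: 57.108501
  t * PV_t at t = 10.0000: 4324.886206
Macaulay duration D = (sum_t t * PV_t) / P = 5076.872592 / 604.639859 = 8.396523


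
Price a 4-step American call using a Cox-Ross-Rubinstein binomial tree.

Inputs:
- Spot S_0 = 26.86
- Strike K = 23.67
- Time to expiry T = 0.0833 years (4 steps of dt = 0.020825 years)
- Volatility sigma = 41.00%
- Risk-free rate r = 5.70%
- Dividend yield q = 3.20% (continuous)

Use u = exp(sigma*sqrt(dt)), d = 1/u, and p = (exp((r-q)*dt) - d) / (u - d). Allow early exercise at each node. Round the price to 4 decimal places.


dt = T/N = 0.020825
u = exp(sigma*sqrt(dt)) = 1.060952; d = 1/u = 0.942550
p = (exp((r-q)*dt) - d) / (u - d) = 0.489611
Discount per step: exp(-r*dt) = 0.998814
Stock lattice S(k, i) with i counting down-moves:
  k=0: S(0,0) = 26.8600
  k=1: S(1,0) = 28.4972; S(1,1) = 25.3169
  k=2: S(2,0) = 30.2341; S(2,1) = 26.8600; S(2,2) = 23.8624
  k=3: S(3,0) = 32.0770; S(3,1) = 28.4972; S(3,2) = 25.3169; S(3,3) = 22.4915
  k=4: S(4,0) = 34.0321; S(4,1) = 30.2341; S(4,2) = 26.8600; S(4,3) = 23.8624; S(4,4) = 21.1994
Terminal payoffs V(N, i) = max(S_T - K, 0):
  V(4,0) = 10.362109; V(4,1) = 6.564127; V(4,2) = 3.190000; V(4,3) = 0.192425; V(4,4) = 0.000000
Backward induction: V(k, i) = exp(-r*dt) * [p * V(k+1, i) + (1-p) * V(k+1, i+1)]; then take max(V_cont, immediate exercise) for American.
  V(3,0) = exp(-r*dt) * [p*10.362109 + (1-p)*6.564127] = 8.413667; exercise = 8.406956; V(3,0) = max -> 8.413667
  V(3,1) = exp(-r*dt) * [p*6.564127 + (1-p)*3.190000] = 4.836265; exercise = 4.827169; V(3,1) = max -> 4.836265
  V(3,2) = exp(-r*dt) * [p*3.190000 + (1-p)*0.192425] = 1.658101; exercise = 1.646887; V(3,2) = max -> 1.658101
  V(3,3) = exp(-r*dt) * [p*0.192425 + (1-p)*0.000000] = 0.094102; exercise = 0.000000; V(3,3) = max -> 0.094102
  V(2,0) = exp(-r*dt) * [p*8.413667 + (1-p)*4.836265] = 6.579985; exercise = 6.564127; V(2,0) = max -> 6.579985
  V(2,1) = exp(-r*dt) * [p*4.836265 + (1-p)*1.658101] = 3.210352; exercise = 3.190000; V(2,1) = max -> 3.210352
  V(2,2) = exp(-r*dt) * [p*1.658101 + (1-p)*0.094102] = 0.858833; exercise = 0.192425; V(2,2) = max -> 0.858833
  V(1,0) = exp(-r*dt) * [p*6.579985 + (1-p)*3.210352] = 4.854395; exercise = 4.827169; V(1,0) = max -> 4.854395
  V(1,1) = exp(-r*dt) * [p*3.210352 + (1-p)*0.858833] = 2.007778; exercise = 1.646887; V(1,1) = max -> 2.007778
  V(0,0) = exp(-r*dt) * [p*4.854395 + (1-p)*2.007778] = 3.397477; exercise = 3.190000; V(0,0) = max -> 3.397477

Answer: Price = V(0,0) = 3.3975


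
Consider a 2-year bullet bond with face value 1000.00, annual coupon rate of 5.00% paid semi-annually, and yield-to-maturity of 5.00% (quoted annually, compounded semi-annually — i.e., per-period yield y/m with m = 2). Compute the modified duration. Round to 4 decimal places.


Coupon per period c = face * coupon_rate / m = 25.000000
Periods per year m = 2; per-period yield y/m = 0.025000
Number of cashflows N = 4
Cashflows (t years, CF_t, discount factor 1/(1+y/m)^(m*t), PV):
  t = 0.5000: CF_t = 25.000000, DF = 0.975610, PV = 24.390244
  t = 1.0000: CF_t = 25.000000, DF = 0.951814, PV = 23.795360
  t = 1.5000: CF_t = 25.000000, DF = 0.928599, PV = 23.214985
  t = 2.0000: CF_t = 1025.000000, DF = 0.905951, PV = 928.599411
Price P = sum_t PV_t = 1000.000000
First compute Macaulay numerator sum_t t * PV_t:
  t * PV_t at t = 0.5000: 12.195122
  t * PV_t at t = 1.0000: 23.795360
  t * PV_t at t = 1.5000: 34.822478
  t * PV_t at t = 2.0000: 1857.198822
Macaulay duration D = 1928.011782 / 1000.000000 = 1.928012
Modified duration = D / (1 + y/m) = 1.928012 / (1 + 0.025000) = 1.880987

Answer: Modified duration = 1.8810


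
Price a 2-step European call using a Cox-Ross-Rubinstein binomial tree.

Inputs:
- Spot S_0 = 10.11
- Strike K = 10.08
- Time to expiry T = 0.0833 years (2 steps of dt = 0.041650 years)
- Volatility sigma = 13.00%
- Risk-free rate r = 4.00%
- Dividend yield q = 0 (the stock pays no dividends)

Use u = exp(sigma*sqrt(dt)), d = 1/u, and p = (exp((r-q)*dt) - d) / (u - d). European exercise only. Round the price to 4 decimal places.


Answer: Price = V(0,0) = 0.1744

Derivation:
dt = T/N = 0.041650
u = exp(sigma*sqrt(dt)) = 1.026886; d = 1/u = 0.973818
p = (exp((r-q)*dt) - d) / (u - d) = 0.524788
Discount per step: exp(-r*dt) = 0.998335
Stock lattice S(k, i) with i counting down-moves:
  k=0: S(0,0) = 10.1100
  k=1: S(1,0) = 10.3818; S(1,1) = 9.8453
  k=2: S(2,0) = 10.6609; S(2,1) = 10.1100; S(2,2) = 9.5875
Terminal payoffs V(N, i) = max(S_T - K, 0):
  V(2,0) = 0.580941; V(2,1) = 0.030000; V(2,2) = 0.000000
Backward induction: V(k, i) = exp(-r*dt) * [p * V(k+1, i) + (1-p) * V(k+1, i+1)].
  V(1,0) = exp(-r*dt) * [p*0.580941 + (1-p)*0.030000] = 0.318596
  V(1,1) = exp(-r*dt) * [p*0.030000 + (1-p)*0.000000] = 0.015717
  V(0,0) = exp(-r*dt) * [p*0.318596 + (1-p)*0.015717] = 0.174373


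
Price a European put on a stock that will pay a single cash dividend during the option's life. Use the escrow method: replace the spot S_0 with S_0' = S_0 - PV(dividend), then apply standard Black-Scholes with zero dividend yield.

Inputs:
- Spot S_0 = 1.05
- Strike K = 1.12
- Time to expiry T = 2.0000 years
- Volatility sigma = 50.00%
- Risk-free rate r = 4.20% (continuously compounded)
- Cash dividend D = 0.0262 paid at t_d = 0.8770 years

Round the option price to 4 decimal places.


PV(D) = D * exp(-r * t_d) = 0.0262 * 0.96383612 = 0.02525251
S_0' = S_0 - PV(D) = 1.0500 - 0.02525251 = 1.02474749
d1 = (ln(S_0'/K) + (r + sigma^2/2)*T) / (sigma*sqrt(T)) = 0.34664856
d2 = d1 - sigma*sqrt(T) = -0.36045822
exp(-rT) = 0.91943126
N(-d1) = 0.36442768; N(-d2) = 0.64074775
P = K * exp(-rT) * N(-d2) - S_0' * N(-d1) = 1.1200 * 0.91943126 * 0.64074775 - 1.02474749 * 0.36442768 = 0.2864

Answer: Price = 0.2864


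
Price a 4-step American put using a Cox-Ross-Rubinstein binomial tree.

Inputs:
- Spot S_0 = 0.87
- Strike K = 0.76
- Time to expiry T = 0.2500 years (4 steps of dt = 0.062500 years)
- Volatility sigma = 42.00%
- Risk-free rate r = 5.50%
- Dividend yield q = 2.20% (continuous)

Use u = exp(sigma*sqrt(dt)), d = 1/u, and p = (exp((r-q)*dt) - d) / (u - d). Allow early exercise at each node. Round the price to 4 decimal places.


Answer: Price = V(0,0) = 0.0278

Derivation:
dt = T/N = 0.062500
u = exp(sigma*sqrt(dt)) = 1.110711; d = 1/u = 0.900325
p = (exp((r-q)*dt) - d) / (u - d) = 0.483588
Discount per step: exp(-r*dt) = 0.996568
Stock lattice S(k, i) with i counting down-moves:
  k=0: S(0,0) = 0.8700
  k=1: S(1,0) = 0.9663; S(1,1) = 0.7833
  k=2: S(2,0) = 1.0733; S(2,1) = 0.8700; S(2,2) = 0.7052
  k=3: S(3,0) = 1.1921; S(3,1) = 0.9663; S(3,2) = 0.7833; S(3,3) = 0.6349
  k=4: S(4,0) = 1.3241; S(4,1) = 1.0733; S(4,2) = 0.8700; S(4,3) = 0.7052; S(4,4) = 0.5716
Terminal payoffs V(N, i) = max(K - S_T, 0):
  V(4,0) = 0.000000; V(4,1) = 0.000000; V(4,2) = 0.000000; V(4,3) = 0.054792; V(4,4) = 0.188369
Backward induction: V(k, i) = exp(-r*dt) * [p * V(k+1, i) + (1-p) * V(k+1, i+1)]; then take max(V_cont, immediate exercise) for American.
  V(3,0) = exp(-r*dt) * [p*0.000000 + (1-p)*0.000000] = 0.000000; exercise = 0.000000; V(3,0) = max -> 0.000000
  V(3,1) = exp(-r*dt) * [p*0.000000 + (1-p)*0.000000] = 0.000000; exercise = 0.000000; V(3,1) = max -> 0.000000
  V(3,2) = exp(-r*dt) * [p*0.000000 + (1-p)*0.054792] = 0.028198; exercise = 0.000000; V(3,2) = max -> 0.028198
  V(3,3) = exp(-r*dt) * [p*0.054792 + (1-p)*0.188369] = 0.123348; exercise = 0.125084; V(3,3) = max -> 0.125084
  V(2,0) = exp(-r*dt) * [p*0.000000 + (1-p)*0.000000] = 0.000000; exercise = 0.000000; V(2,0) = max -> 0.000000
  V(2,1) = exp(-r*dt) * [p*0.000000 + (1-p)*0.028198] = 0.014512; exercise = 0.000000; V(2,1) = max -> 0.014512
  V(2,2) = exp(-r*dt) * [p*0.028198 + (1-p)*0.125084] = 0.077963; exercise = 0.054792; V(2,2) = max -> 0.077963
  V(1,0) = exp(-r*dt) * [p*0.000000 + (1-p)*0.014512] = 0.007468; exercise = 0.000000; V(1,0) = max -> 0.007468
  V(1,1) = exp(-r*dt) * [p*0.014512 + (1-p)*0.077963] = 0.047116; exercise = 0.000000; V(1,1) = max -> 0.047116
  V(0,0) = exp(-r*dt) * [p*0.007468 + (1-p)*0.047116] = 0.027847; exercise = 0.000000; V(0,0) = max -> 0.027847


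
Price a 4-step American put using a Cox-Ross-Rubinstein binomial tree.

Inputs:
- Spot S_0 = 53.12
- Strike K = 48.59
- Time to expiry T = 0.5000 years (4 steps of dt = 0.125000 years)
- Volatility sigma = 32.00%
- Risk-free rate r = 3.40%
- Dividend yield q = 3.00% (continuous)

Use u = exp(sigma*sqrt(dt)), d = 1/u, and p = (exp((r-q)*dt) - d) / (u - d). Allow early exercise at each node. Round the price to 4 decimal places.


dt = T/N = 0.125000
u = exp(sigma*sqrt(dt)) = 1.119785; d = 1/u = 0.893028
p = (exp((r-q)*dt) - d) / (u - d) = 0.473951
Discount per step: exp(-r*dt) = 0.995759
Stock lattice S(k, i) with i counting down-moves:
  k=0: S(0,0) = 53.1200
  k=1: S(1,0) = 59.4830; S(1,1) = 47.4377
  k=2: S(2,0) = 66.6082; S(2,1) = 53.1200; S(2,2) = 42.3632
  k=3: S(3,0) = 74.5869; S(3,1) = 59.4830; S(3,2) = 47.4377; S(3,3) = 37.8315
  k=4: S(4,0) = 83.5213; S(4,1) = 66.6082; S(4,2) = 53.1200; S(4,3) = 42.3632; S(4,4) = 33.7846
Terminal payoffs V(N, i) = max(K - S_T, 0):
  V(4,0) = 0.000000; V(4,1) = 0.000000; V(4,2) = 0.000000; V(4,3) = 6.226831; V(4,4) = 14.805397
Backward induction: V(k, i) = exp(-r*dt) * [p * V(k+1, i) + (1-p) * V(k+1, i+1)]; then take max(V_cont, immediate exercise) for American.
  V(3,0) = exp(-r*dt) * [p*0.000000 + (1-p)*0.000000] = 0.000000; exercise = 0.000000; V(3,0) = max -> 0.000000
  V(3,1) = exp(-r*dt) * [p*0.000000 + (1-p)*0.000000] = 0.000000; exercise = 0.000000; V(3,1) = max -> 0.000000
  V(3,2) = exp(-r*dt) * [p*0.000000 + (1-p)*6.226831] = 3.261724; exercise = 1.152340; V(3,2) = max -> 3.261724
  V(3,3) = exp(-r*dt) * [p*6.226831 + (1-p)*14.805397] = 10.694027; exercise = 10.758494; V(3,3) = max -> 10.758494
  V(2,0) = exp(-r*dt) * [p*0.000000 + (1-p)*0.000000] = 0.000000; exercise = 0.000000; V(2,0) = max -> 0.000000
  V(2,1) = exp(-r*dt) * [p*0.000000 + (1-p)*3.261724] = 1.708548; exercise = 0.000000; V(2,1) = max -> 1.708548
  V(2,2) = exp(-r*dt) * [p*3.261724 + (1-p)*10.758494] = 7.174831; exercise = 6.226831; V(2,2) = max -> 7.174831
  V(1,0) = exp(-r*dt) * [p*0.000000 + (1-p)*1.708548] = 0.894968; exercise = 0.000000; V(1,0) = max -> 0.894968
  V(1,1) = exp(-r*dt) * [p*1.708548 + (1-p)*7.174831] = 4.564638; exercise = 1.152340; V(1,1) = max -> 4.564638
  V(0,0) = exp(-r*dt) * [p*0.894968 + (1-p)*4.564638] = 2.813410; exercise = 0.000000; V(0,0) = max -> 2.813410

Answer: Price = V(0,0) = 2.8134


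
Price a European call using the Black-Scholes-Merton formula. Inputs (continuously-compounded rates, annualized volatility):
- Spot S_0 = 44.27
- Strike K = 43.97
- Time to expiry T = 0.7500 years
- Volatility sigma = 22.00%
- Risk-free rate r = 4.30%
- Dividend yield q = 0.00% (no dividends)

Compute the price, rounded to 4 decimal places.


Answer: Price = 4.2120

Derivation:
d1 = (ln(S/K) + (r - q + 0.5*sigma^2) * T) / (sigma * sqrt(T)) = 0.30022037
d2 = d1 - sigma * sqrt(T) = 0.10969479
exp(-rT) = 0.96826449; exp(-qT) = 1.00000000
C = S_0 * exp(-qT) * N(d1) - K * exp(-rT) * N(d2)
N(d1) = 0.61799547; N(d2) = 0.54367428
C = 44.2700 * 1.00000000 * 0.61799547 - 43.9700 * 0.96826449 * 0.54367428 = 4.2120


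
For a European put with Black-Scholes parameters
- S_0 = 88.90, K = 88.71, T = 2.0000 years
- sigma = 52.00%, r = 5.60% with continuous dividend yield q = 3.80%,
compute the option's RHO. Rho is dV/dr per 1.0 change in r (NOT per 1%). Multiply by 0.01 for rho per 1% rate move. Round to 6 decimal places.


d1 = 0.4195584362; d2 = -0.3158326162
phi(d1) = 0.3653303837; exp(-qT) = 0.9268162066; exp(-rT) = 0.8940442575
N(-d2) = 0.6239352199
Rho = -K*T*exp(-rT)*N(-d2) = -88.7100 * 2.0000 * 0.8940442575 * 0.6239352199 = -98.969436

Answer: Rho = -98.969436


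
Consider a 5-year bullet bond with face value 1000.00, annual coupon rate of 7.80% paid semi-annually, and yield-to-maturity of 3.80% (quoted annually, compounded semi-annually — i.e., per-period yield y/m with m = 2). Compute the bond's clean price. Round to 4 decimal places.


Coupon per period c = face * coupon_rate / m = 39.000000
Periods per year m = 2; per-period yield y/m = 0.019000
Number of cashflows N = 10
Cashflows (t years, CF_t, discount factor 1/(1+y/m)^(m*t), PV):
  t = 0.5000: CF_t = 39.000000, DF = 0.981354, PV = 38.272816
  t = 1.0000: CF_t = 39.000000, DF = 0.963056, PV = 37.559192
  t = 1.5000: CF_t = 39.000000, DF = 0.945099, PV = 36.858873
  t = 2.0000: CF_t = 39.000000, DF = 0.927477, PV = 36.171613
  t = 2.5000: CF_t = 39.000000, DF = 0.910184, PV = 35.497166
  t = 3.0000: CF_t = 39.000000, DF = 0.893213, PV = 34.835296
  t = 3.5000: CF_t = 39.000000, DF = 0.876558, PV = 34.185766
  t = 4.0000: CF_t = 39.000000, DF = 0.860214, PV = 33.548348
  t = 4.5000: CF_t = 39.000000, DF = 0.844175, PV = 32.922814
  t = 5.0000: CF_t = 1039.000000, DF = 0.828434, PV = 860.743412
Price P = sum_t PV_t = 1180.595297

Answer: Price = 1180.5953


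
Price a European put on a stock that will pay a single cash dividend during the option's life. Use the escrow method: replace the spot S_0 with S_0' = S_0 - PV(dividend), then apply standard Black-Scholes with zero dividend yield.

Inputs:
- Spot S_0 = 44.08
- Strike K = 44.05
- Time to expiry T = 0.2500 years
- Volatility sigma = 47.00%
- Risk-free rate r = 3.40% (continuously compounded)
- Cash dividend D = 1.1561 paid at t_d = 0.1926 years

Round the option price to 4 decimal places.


PV(D) = D * exp(-r * t_d) = 1.1561 * 0.99347299 = 1.14855413
S_0' = S_0 - PV(D) = 44.0800 - 1.14855413 = 42.93144587
d1 = (ln(S_0'/K) + (r + sigma^2/2)*T) / (sigma*sqrt(T)) = 0.04422004
d2 = d1 - sigma*sqrt(T) = -0.19077996
exp(-rT) = 0.99153602
N(-d1) = 0.48236450; N(-d2) = 0.57565101
P = K * exp(-rT) * N(-d2) - S_0' * N(-d1) = 44.0500 * 0.99153602 * 0.57565101 - 42.93144587 * 0.48236450 = 4.4342

Answer: Price = 4.4342


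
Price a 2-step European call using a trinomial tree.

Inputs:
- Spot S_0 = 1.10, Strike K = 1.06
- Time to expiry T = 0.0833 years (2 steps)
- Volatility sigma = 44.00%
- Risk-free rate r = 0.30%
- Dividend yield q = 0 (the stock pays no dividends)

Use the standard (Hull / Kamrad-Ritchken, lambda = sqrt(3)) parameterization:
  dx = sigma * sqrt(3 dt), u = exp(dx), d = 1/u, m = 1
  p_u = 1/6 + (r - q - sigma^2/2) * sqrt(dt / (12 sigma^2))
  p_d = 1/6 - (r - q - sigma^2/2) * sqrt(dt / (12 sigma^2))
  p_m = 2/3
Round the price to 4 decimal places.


Answer: Price = V(0,0) = 0.0767

Derivation:
dt = T/N = 0.041650; dx = sigma*sqrt(3*dt) = 0.155532
u = exp(dx) = 1.168280; d = 1/u = 0.855959
p_u = 0.154107, p_m = 0.666667, p_d = 0.179226
Discount per step: exp(-r*dt) = 0.999875
Stock lattice S(k, j) with j the centered position index:
  k=0: S(0,+0) = 1.1000
  k=1: S(1,-1) = 0.9416; S(1,+0) = 1.1000; S(1,+1) = 1.2851
  k=2: S(2,-2) = 0.8059; S(2,-1) = 0.9416; S(2,+0) = 1.1000; S(2,+1) = 1.2851; S(2,+2) = 1.5014
Terminal payoffs V(N, j) = max(S_T - K, 0):
  V(2,-2) = 0.000000; V(2,-1) = 0.000000; V(2,+0) = 0.040000; V(2,+1) = 0.225108; V(2,+2) = 0.441365
Backward induction: V(k, j) = exp(-r*dt) * [p_u * V(k+1, j+1) + p_m * V(k+1, j) + p_d * V(k+1, j-1)]
  V(1,-1) = exp(-r*dt) * [p_u*0.040000 + p_m*0.000000 + p_d*0.000000] = 0.006164
  V(1,+0) = exp(-r*dt) * [p_u*0.225108 + p_m*0.040000 + p_d*0.000000] = 0.061350
  V(1,+1) = exp(-r*dt) * [p_u*0.441365 + p_m*0.225108 + p_d*0.040000] = 0.225230
  V(0,+0) = exp(-r*dt) * [p_u*0.225230 + p_m*0.061350 + p_d*0.006164] = 0.076705


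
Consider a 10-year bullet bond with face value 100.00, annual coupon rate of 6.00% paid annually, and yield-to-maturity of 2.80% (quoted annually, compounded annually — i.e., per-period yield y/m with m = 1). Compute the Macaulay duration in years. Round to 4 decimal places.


Coupon per period c = face * coupon_rate / m = 6.000000
Periods per year m = 1; per-period yield y/m = 0.028000
Number of cashflows N = 10
Cashflows (t years, CF_t, discount factor 1/(1+y/m)^(m*t), PV):
  t = 1.0000: CF_t = 6.000000, DF = 0.972763, PV = 5.836576
  t = 2.0000: CF_t = 6.000000, DF = 0.946267, PV = 5.677603
  t = 3.0000: CF_t = 6.000000, DF = 0.920493, PV = 5.522960
  t = 4.0000: CF_t = 6.000000, DF = 0.895422, PV = 5.372529
  t = 5.0000: CF_t = 6.000000, DF = 0.871033, PV = 5.226196
  t = 6.0000: CF_t = 6.000000, DF = 0.847308, PV = 5.083848
  t = 7.0000: CF_t = 6.000000, DF = 0.824230, PV = 4.945377
  t = 8.0000: CF_t = 6.000000, DF = 0.801780, PV = 4.810678
  t = 9.0000: CF_t = 6.000000, DF = 0.779941, PV = 4.679648
  t = 10.0000: CF_t = 106.000000, DF = 0.758698, PV = 80.421972
Price P = sum_t PV_t = 127.577389
Macaulay numerator sum_t t * PV_t:
  t * PV_t at t = 1.0000: 5.836576
  t * PV_t at t = 2.0000: 11.355206
  t * PV_t at t = 3.0000: 16.568880
  t * PV_t at t = 4.0000: 21.490117
  t * PV_t at t = 5.0000: 26.130979
  t * PV_t at t = 6.0000: 30.503088
  t * PV_t at t = 7.0000: 34.617642
  t * PV_t at t = 8.0000: 38.485428
  t * PV_t at t = 9.0000: 42.116835
  t * PV_t at t = 10.0000: 804.219721
Macaulay duration D = (sum_t t * PV_t) / P = 1031.324473 / 127.577389 = 8.083913

Answer: Macaulay duration = 8.0839 years


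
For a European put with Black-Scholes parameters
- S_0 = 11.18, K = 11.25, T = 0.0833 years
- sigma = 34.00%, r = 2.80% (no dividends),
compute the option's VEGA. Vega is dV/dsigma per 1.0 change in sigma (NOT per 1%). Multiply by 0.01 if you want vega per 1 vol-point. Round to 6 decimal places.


d1 = 0.0092273502; d2 = -0.0889025637
phi(d1) = 0.3989252970; exp(-qT) = 1.0000000000; exp(-rT) = 0.9976703179
Vega = S * exp(-qT) * phi(d1) * sqrt(T) = 11.1800 * 1.0000000000 * 0.3989252970 * 0.2886173938 = 1.287229

Answer: Vega = 1.287229


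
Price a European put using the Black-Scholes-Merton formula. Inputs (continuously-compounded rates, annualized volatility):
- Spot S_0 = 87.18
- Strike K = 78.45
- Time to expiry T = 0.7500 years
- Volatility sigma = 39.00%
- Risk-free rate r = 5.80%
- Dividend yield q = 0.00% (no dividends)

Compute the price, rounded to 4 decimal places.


d1 = (ln(S/K) + (r - q + 0.5*sigma^2) * T) / (sigma * sqrt(T)) = 0.61006965
d2 = d1 - sigma * sqrt(T) = 0.27231974
exp(-rT) = 0.95743255; exp(-qT) = 1.00000000
P = K * exp(-rT) * N(-d2) - S_0 * exp(-qT) * N(-d1)
N(-d1) = 0.27090784; N(-d2) = 0.39268809
P = 78.4500 * 0.95743255 * 0.39268809 - 87.1800 * 1.00000000 * 0.27090784 = 5.8773

Answer: Price = 5.8773
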